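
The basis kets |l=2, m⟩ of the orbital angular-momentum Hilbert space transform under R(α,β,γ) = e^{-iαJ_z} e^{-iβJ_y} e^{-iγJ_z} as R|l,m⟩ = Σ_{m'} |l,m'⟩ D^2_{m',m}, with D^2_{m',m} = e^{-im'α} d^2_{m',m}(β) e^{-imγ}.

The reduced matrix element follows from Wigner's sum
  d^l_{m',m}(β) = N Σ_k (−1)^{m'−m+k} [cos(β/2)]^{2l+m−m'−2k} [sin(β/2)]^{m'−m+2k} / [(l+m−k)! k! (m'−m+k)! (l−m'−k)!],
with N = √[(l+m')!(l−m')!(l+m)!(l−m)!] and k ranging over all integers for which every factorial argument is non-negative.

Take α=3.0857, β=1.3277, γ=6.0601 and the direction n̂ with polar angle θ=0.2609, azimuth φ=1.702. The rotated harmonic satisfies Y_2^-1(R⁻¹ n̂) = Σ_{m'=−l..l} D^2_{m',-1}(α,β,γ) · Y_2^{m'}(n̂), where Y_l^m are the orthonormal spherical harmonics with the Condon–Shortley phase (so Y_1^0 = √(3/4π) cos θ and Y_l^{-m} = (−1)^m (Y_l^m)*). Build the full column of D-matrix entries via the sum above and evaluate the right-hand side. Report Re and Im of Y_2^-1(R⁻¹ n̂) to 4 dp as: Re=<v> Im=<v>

Re=-0.1827 Im=0.0975

Need the full column D^2_{m',-1} for m'=−2..2 at α=3.0857, β=1.3277, γ=6.0601.
cos(β/2)=0.787626, sin(β/2)=0.616154
d^2_{-2,-1}: single k=1 term ⇒ +0.602114;  D = +0.568669-0.197883i
d^2_{-1,-1}: k∈[0..1] ⇒ +0.384840 -0.706544 = -0.321705;  D = +0.309267-0.088589i
d^2_{0,-1}: k∈[0..1] ⇒ -0.737437 +0.451298 = -0.286139;  D = -0.279048+0.063305i
d^2_{1,-1}: k∈[0..1] ⇒ +0.706544 -0.144131 = +0.562414;  D = -0.554571+0.093594i
d^2_{2,-1}: single k=0 term ⇒ -0.368483;  D = -0.366203+0.040928i
Y_2^{m'}(θ=0.2609,φ=1.702) and Σ D·Y over m':
  (+0.5687-0.1979i)·(-0.0248+0.0067i)  (+0.3093-0.0886i)·(-0.0252-0.1909i)  (-0.2790+0.0633i)·(+0.5678+0.0000i)  (-0.5546+0.0936i)·(+0.0252-0.1909i)  (-0.3662+0.0409i)·(-0.0248-0.0067i)
Y_2^-1(R⁻¹ n̂) = -0.182688+0.097488i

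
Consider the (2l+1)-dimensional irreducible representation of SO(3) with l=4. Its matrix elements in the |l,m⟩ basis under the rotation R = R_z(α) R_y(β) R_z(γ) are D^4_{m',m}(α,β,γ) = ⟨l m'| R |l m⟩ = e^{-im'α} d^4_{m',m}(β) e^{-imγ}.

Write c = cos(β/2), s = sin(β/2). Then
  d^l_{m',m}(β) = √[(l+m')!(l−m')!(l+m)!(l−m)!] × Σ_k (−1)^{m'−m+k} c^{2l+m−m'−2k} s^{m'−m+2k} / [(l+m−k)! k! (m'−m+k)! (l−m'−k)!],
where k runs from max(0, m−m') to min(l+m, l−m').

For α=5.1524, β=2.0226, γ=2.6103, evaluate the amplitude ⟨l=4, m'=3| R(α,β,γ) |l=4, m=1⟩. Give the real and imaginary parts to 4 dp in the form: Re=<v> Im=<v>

D^4_{3,1}(5.1524,2.0226,2.6103) = e^{-i·3·5.1524}·d^4_{3,1}(2.0226)·e^{-i·1·2.6103}. Compute d first:
c=cos(2.0226/2)=0.530759, s=sin(2.0226/2)=0.847523; N=√[5040·1·120·6]=1904.940944
Admissible k: 0..1 (factorial args all ≥0)
  k=0: (−1)^2·1904.9409/(240)·0.5308^6·0.8475^2 = +0.127456
  k=1: (−1)^3·1904.9409/(144)·0.5308^4·0.8475^4 = -0.541645
d^4_{3,1}(2.0226) = +0.127456 -0.541645 = -0.414189
Phases: e^{-i·(3)·5.1524}=-0.968723-0.248143i, e^{-i·(1)·2.6103}=-0.862153-0.506648i ⇒ D=-0.293853-0.291896i

Re=-0.2939 Im=-0.2919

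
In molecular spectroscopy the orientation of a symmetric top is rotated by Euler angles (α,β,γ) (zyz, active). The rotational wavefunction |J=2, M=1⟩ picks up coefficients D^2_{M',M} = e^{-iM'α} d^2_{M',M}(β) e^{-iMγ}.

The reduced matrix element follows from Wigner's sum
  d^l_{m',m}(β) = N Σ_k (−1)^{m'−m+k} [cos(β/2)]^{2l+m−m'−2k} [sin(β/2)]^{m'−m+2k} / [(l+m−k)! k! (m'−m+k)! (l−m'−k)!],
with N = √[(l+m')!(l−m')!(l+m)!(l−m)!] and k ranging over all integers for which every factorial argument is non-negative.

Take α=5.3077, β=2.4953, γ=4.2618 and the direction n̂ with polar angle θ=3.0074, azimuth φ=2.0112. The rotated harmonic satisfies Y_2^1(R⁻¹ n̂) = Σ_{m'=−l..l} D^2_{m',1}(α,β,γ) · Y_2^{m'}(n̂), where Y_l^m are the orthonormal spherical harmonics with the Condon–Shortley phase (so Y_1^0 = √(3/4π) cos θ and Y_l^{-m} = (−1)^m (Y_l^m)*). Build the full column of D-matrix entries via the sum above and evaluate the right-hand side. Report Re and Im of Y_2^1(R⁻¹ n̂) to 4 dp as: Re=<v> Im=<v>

Re=0.1783 Im=-0.3426

Need the full column D^2_{m',1} for m'=−2..2 at α=5.3077, β=2.4953, γ=4.2618.
cos(β/2)=0.317552, sin(β/2)=0.948241
d^2_{-2,1}: single k=3 term ⇒ +0.541503;  D = +0.540161+0.038098i
d^2_{-1,1}: k∈[2..3] ⇒ +0.272012 -0.808490 = -0.536479;  D = -0.268842-0.464256i
d^2_{0,1}: k∈[1..2] ⇒ +0.074377 -0.663202 = -0.588826;  D = +0.256431-0.530055i
d^2_{1,1}: k∈[0..1] ⇒ +0.010169 -0.272012 = -0.261843;  D = +0.259106-0.037762i
d^2_{2,1}: single k=0 term ⇒ -0.060728;  D = +0.040950+0.044845i
Y_2^{m'}(θ=3.0074,φ=2.0112) and Σ D·Y over m':
  (+0.5402+0.0381i)·(-0.0044+0.0053i)  (-0.2688-0.4643i)·(+0.0437+0.0927i)  (+0.2564-0.5301i)·(+0.6138+0.0000i)  (+0.2591-0.0378i)·(-0.0437+0.0927i)  (+0.0409+0.0448i)·(-0.0044-0.0053i)
Y_2^1(R⁻¹ n̂) = +0.178349-0.342601i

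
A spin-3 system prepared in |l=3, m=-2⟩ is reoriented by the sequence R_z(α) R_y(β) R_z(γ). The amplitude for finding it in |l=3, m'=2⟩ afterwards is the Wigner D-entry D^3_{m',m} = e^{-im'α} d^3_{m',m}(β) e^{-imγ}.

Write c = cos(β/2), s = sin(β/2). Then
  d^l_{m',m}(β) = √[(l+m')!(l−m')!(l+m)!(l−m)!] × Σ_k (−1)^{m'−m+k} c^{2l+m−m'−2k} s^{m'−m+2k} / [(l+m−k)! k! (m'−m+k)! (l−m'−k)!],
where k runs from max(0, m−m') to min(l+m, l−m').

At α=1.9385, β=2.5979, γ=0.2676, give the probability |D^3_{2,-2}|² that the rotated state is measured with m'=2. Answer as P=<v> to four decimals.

P=0.2387

Split into d^3_{2,-2}(β=2.5979) × two z-phases.
c=cos(2.5979/2)=0.268510, s=sin(2.5979/2)=0.963277; N=√[120·1·1·120]=120.000000
Admissible k: 0..1 (factorial args all ≥0)
  k=0: (−1)^4·120.0000/(24)·0.2685^2·0.9633^4 = +0.310382
  k=1: (−1)^5·120.0000/(120)·0.2685^0·0.9633^6 = -0.798926
d^3_{2,-2}(2.5979) = +0.310382 -0.798926 = -0.488544
|D^3_{2,-2}|² = |d^3_{2,-2}(β)|² = (-0.488544)² = 0.238675 (the z-rotation phases have unit modulus)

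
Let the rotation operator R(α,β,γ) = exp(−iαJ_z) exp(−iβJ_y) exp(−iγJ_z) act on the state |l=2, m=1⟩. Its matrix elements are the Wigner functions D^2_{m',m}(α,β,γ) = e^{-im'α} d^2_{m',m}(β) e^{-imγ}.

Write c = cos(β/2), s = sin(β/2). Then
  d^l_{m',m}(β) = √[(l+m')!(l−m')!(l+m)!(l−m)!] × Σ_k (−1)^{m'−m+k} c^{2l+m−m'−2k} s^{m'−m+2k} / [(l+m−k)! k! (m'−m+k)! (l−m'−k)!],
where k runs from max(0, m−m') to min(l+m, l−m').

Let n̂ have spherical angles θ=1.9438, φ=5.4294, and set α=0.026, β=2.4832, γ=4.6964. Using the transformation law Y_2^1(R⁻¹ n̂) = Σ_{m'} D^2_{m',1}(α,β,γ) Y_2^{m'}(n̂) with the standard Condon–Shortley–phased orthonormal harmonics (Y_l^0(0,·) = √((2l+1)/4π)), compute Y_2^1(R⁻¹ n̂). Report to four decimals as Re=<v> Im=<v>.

Need the full column D^2_{m',1} for m'=−2..2 at α=0.026, β=2.4832, γ=4.6964.
cos(β/2)=0.323283, sin(β/2)=0.946302
d^2_{-2,1}: single k=3 term ⇒ +0.547901;  D = -0.037223+0.546635i
d^2_{-1,1}: k∈[2..3] ⇒ +0.280767 -0.801899 = -0.521132;  D = +0.021875-0.520673i
d^2_{0,1}: k∈[1..2] ⇒ +0.078316 -0.671039 = -0.592723;  D = +0.009477-0.592647i
d^2_{1,1}: k∈[0..1] ⇒ +0.010923 -0.280767 = -0.269844;  D = -0.002701-0.269831i
d^2_{2,1}: single k=0 term ⇒ -0.063945;  D = -0.002302-0.063904i
Y_2^{m'}(θ=1.9438,φ=5.4294) and Σ D·Y over m':
  (-0.0372+0.5466i)·(-0.0457+0.3318i)  (+0.0219-0.5207i)·(-0.1723-0.1976i)  (+0.0095-0.5926i)·(-0.1897+0.0000i)  (-0.0027-0.2698i)·(+0.1723-0.1976i)  (-0.0023-0.0639i)·(-0.0457-0.3318i)
Y_2^1(R⁻¹ n̂) = -0.363050+0.118240i

Re=-0.3631 Im=0.1182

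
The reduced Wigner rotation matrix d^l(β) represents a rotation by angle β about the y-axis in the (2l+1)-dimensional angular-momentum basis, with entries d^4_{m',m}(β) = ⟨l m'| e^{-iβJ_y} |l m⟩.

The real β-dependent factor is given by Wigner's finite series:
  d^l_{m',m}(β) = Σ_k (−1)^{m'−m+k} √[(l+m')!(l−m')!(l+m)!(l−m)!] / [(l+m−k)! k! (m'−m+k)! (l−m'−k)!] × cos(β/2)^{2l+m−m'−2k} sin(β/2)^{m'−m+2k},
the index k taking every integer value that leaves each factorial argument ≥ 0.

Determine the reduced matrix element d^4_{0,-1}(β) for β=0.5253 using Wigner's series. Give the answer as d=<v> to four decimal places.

d^4_{0,-1}(β=0.5253) via Wigner's sum:
With c≡cos(β/2)=0.965705 and s≡sin(β/2)=0.259641, N=[24·24·6·120]^{1/2}=643.987578
k∈{0,1,2,3} keeps every argument non-negative
  k=0: (−1)^1·643.9876/(144)·0.9657^7·0.2596^1 = -0.909494
  k=1: (−1)^2·643.9876/(24)·0.9657^5·0.2596^3 = +0.394464
  k=2: (−1)^3·643.9876/(24)·0.9657^3·0.2596^5 = -0.028514
  k=3: (−1)^4·643.9876/(144)·0.9657^1·0.2596^7 = +0.000344
d^4_{0,-1}(0.5253) = -0.909494 +0.394464 -0.028514 +0.000344 = -0.543201

d=-0.5432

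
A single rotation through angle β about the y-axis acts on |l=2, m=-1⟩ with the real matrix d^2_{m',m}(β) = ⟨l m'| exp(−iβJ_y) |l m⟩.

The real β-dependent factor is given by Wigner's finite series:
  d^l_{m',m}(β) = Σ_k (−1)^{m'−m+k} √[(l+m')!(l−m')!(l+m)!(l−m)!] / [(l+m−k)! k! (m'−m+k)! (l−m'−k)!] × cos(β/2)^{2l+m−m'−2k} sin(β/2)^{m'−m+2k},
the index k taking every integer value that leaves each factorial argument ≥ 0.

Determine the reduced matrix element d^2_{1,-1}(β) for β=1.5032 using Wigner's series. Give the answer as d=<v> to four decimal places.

d=0.5292

d^2_{1,-1}(β=1.5032) via Wigner's sum:
Half-angle: c=0.730597, s=0.682809. N=√(6·1·1·6)=6.000000
Admissible k: 0..1 (factorial args all ≥0)
  k=0: (−1)^2·6.0000/(2)·0.7306^2·0.6828^2 = +0.746578
  k=1: (−1)^3·6.0000/(6)·0.7306^0·0.6828^4 = -0.217368
d^2_{1,-1}(1.5032) = +0.746578 -0.217368 = +0.529210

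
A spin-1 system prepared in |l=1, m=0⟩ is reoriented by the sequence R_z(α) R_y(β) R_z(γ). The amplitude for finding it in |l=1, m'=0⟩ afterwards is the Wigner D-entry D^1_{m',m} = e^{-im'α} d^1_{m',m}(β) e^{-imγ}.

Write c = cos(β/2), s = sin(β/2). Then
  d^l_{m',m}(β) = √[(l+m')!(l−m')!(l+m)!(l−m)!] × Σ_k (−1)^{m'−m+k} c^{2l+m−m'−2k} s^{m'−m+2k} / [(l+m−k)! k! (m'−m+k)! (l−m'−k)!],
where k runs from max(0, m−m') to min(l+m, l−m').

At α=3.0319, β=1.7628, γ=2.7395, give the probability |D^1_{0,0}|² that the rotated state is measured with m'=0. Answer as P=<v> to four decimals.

D^1_{0,0}(3.0319,1.7628,2.7395) = e^{-i·0·3.0319}·d^1_{0,0}(1.7628)·e^{-i·0·2.7395}. Compute d first:
With c≡cos(β/2)=0.636071 and s≡sin(β/2)=0.771630, N=[1·1·1·1]^{1/2}=1.000000
The bounds max(0,m−m')=0 and min(l+m,l−m')=1 give 2 terms
  k=0: (−1)^0·1.0000/(1)·0.6361^2·0.7716^0 = +0.404587
  k=1: (−1)^1·1.0000/(1)·0.6361^0·0.7716^2 = -0.595413
d^1_{0,0}(1.7628) = +0.404587 -0.595413 = -0.190826
|D^1_{0,0}|² = |d^1_{0,0}(β)|² = (-0.190826)² = 0.036415 (the z-rotation phases have unit modulus)

P=0.0364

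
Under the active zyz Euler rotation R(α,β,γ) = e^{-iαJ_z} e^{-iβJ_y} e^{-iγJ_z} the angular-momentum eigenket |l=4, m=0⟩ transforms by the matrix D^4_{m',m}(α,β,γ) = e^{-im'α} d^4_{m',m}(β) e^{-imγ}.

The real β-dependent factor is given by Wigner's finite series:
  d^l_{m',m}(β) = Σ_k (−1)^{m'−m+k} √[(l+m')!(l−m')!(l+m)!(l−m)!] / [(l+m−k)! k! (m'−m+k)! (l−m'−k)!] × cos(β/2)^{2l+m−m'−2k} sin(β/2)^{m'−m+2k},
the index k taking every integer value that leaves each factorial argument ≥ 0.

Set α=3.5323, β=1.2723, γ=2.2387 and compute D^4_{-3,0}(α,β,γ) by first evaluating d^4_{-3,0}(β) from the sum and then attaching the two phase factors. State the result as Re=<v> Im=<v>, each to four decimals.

Re=-0.1474 Im=-0.3500

First d^4_{-3,0}(β=1.2723), then the phase factors e^{-i(-3)α} and e^{-i(0)γ}:
With c≡cos(β/2)=0.804389 and s≡sin(β/2)=0.594103, N=[1·5040·24·24]^{1/2}=1703.830978
k: max(0,(0)−(-3))=3 … min(4+(0),4−(-3))=4
  k=3: (−1)^0·1703.8310/(144)·0.8044^5·0.5941^3 = +0.835564
  k=4: (−1)^1·1703.8310/(144)·0.8044^3·0.5941^5 = -0.455796
d^4_{-3,0}(1.2723) = +0.835564 -0.455796 = +0.379768
Attach z-rotation phases: D = e^{-i(-3)(3.5323)}·(+0.379768)·e^{-i(0)(2.2387)} = -0.147425-0.349985i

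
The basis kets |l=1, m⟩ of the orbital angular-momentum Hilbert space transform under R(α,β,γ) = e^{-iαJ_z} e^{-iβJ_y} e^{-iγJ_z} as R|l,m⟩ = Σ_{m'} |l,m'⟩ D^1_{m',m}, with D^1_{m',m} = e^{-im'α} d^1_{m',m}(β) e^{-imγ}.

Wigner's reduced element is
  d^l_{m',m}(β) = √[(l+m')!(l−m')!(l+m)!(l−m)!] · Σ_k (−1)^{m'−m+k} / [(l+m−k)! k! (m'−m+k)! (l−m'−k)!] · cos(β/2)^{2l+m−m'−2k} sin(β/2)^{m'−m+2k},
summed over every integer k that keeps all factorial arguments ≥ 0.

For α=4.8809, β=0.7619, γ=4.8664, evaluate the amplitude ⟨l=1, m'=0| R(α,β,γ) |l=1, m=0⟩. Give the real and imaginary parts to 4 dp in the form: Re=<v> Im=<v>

D^1_{0,0}(4.8809,0.7619,4.8664) = e^{-i·0·4.8809}·d^1_{0,0}(0.7619)·e^{-i·0·4.8664}. Compute d first:
Half-angle: c=0.928312, s=0.371803. N=√(1·1·1·1)=1.000000
Admissible k: 0..1 (factorial args all ≥0)
  k=0: (−1)^0·1.0000/(1)·0.9283^2·0.3718^0 = +0.861763
  k=1: (−1)^1·1.0000/(1)·0.9283^0·0.3718^2 = -0.138237
d^1_{0,0}(0.7619) = +0.861763 -0.138237 = +0.723526
Phases: e^{-i·(0)·4.8809}=+1.000000+0.000000i, e^{-i·(0)·4.8664}=+1.000000+0.000000i ⇒ D=+0.723526+0.000000i

Re=0.7235 Im=0.0000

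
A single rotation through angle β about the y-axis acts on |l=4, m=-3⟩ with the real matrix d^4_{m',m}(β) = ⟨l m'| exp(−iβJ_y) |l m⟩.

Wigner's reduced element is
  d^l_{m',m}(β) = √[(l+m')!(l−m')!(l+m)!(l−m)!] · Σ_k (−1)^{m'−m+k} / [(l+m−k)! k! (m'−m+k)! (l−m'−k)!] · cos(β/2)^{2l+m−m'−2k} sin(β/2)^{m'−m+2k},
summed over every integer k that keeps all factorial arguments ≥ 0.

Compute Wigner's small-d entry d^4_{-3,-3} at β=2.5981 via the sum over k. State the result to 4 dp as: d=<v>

d^4_{-3,-3}(β=2.5981) via Wigner's sum:
Half-angle: c=0.268414, s=0.963304. N=√(1·5040·1·5040)=5040.000000
The bounds max(0,m−m')=0 and min(l+m,l−m')=1 give 2 terms
  k=0: (−1)^0·5040.0000/(5040)·0.2684^8·0.9633^0 = +0.000027
  k=1: (−1)^1·5040.0000/(720)·0.2684^6·0.9633^2 = -0.002429
d^4_{-3,-3}(2.5981) = +0.000027 -0.002429 = -0.002402

d=-0.0024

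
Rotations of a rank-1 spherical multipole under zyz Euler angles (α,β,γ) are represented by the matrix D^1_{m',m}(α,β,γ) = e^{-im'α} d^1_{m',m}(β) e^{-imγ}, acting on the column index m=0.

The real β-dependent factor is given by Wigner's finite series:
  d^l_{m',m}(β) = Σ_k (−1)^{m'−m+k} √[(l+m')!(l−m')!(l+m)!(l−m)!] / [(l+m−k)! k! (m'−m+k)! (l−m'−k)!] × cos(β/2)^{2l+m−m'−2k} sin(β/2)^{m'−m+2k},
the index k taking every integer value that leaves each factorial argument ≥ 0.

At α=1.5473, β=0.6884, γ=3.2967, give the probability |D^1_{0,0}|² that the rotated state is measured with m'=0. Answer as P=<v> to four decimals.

First d^1_{0,0}(β=0.6884), then the phase factors e^{-i(0)α} and e^{-i(0)γ}:
c=cos(0.6884/2)=0.941346, s=sin(0.6884/2)=0.337444; N=√[1·1·1·1]=1.000000
k: max(0,(0)−(0))=0 … min(1+(0),1−(0))=1
  k=0: (−1)^0·1.0000/(1)·0.9413^2·0.3374^0 = +0.886132
  k=1: (−1)^1·1.0000/(1)·0.9413^0·0.3374^2 = -0.113868
d^1_{0,0}(0.6884) = +0.886132 -0.113868 = +0.772263
|D^1_{0,0}|² = |d^1_{0,0}(β)|² = (+0.772263)² = 0.596391 (the z-rotation phases have unit modulus)

P=0.5964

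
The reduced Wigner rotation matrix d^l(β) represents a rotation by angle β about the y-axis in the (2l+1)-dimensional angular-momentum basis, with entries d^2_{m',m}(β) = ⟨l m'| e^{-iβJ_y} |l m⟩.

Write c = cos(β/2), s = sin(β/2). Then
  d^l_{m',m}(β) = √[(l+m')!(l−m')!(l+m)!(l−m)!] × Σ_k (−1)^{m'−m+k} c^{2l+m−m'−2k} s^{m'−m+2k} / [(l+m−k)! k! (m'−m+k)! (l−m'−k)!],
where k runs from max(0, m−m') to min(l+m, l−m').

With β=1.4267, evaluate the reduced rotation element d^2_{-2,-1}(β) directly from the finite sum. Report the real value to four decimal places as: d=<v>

d=0.5659

d^2_{-2,-1}(β=1.4267) via Wigner's sum:
With c≡cos(β/2)=0.756174 and s≡sin(β/2)=0.654371, N=[1·24·1·6]^{1/2}=12.000000
Admissible k: 1..1 (factorial args all ≥0)
  k=1: (−1)^0·12.0000/(6)·0.7562^3·0.6544^1 = +0.565873
d^2_{-2,-1}(1.4267) = +0.565873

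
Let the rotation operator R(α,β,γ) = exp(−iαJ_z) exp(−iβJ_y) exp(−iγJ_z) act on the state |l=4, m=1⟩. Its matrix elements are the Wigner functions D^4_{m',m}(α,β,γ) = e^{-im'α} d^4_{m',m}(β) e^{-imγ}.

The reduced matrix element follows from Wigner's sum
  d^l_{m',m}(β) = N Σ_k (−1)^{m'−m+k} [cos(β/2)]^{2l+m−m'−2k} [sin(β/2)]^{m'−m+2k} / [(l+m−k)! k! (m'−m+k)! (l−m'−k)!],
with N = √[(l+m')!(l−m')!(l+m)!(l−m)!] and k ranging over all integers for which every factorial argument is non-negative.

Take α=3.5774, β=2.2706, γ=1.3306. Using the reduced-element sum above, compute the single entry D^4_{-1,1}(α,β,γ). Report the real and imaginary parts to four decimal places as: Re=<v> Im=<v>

Split into d^4_{-1,1}(β=2.2706) × two z-phases.
Half-angle: c=0.421860, s=0.906661. N=√(6·120·120·6)=720.000000
k∈{2,3,4,5} keeps every argument non-negative
  k=2: (−1)^0·720.0000/(72)·0.4219^6·0.9067^2 = +0.046334
  k=3: (−1)^1·720.0000/(24)·0.4219^4·0.9067^4 = -0.642060
  k=4: (−1)^2·720.0000/(48)·0.4219^2·0.9067^6 = +1.482852
  k=5: (−1)^3·720.0000/(720)·0.4219^0·0.9067^8 = -0.456624
d^4_{-1,1}(2.2706) = +0.046334 -0.642060 +1.482852 -0.456624 = +0.430502
D = (-0.906530-0.422142i)·(+0.430502)·(+0.237893-0.971291i) = -0.269357+0.335826i

Re=-0.2694 Im=0.3358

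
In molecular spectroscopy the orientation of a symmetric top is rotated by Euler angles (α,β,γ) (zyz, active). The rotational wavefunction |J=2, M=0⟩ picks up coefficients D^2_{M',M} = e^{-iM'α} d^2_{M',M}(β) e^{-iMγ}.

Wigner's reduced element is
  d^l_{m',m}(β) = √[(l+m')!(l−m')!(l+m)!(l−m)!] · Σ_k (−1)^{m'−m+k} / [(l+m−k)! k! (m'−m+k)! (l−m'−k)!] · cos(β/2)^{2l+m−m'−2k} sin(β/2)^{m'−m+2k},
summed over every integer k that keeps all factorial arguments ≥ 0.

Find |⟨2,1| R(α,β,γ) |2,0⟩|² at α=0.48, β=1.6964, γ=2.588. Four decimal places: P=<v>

D^2_{1,0}(0.48,1.6964,2.588) = e^{-i·1·0.48}·d^2_{1,0}(1.6964)·e^{-i·0·2.588}. Compute d first:
c=cos(1.6964/2)=0.661334, s=sin(1.6964/2)=0.750091; N=√[6·1·2·2]=4.898979
Admissible k: 0..1 (factorial args all ≥0)
  k=0: (−1)^1·4.8990/(2)·0.6613^3·0.7501^1 = -0.531438
  k=1: (−1)^2·4.8990/(2)·0.6613^1·0.7501^3 = +0.683658
d^2_{1,0}(1.6964) = -0.531438 +0.683658 = +0.152220
|D^2_{1,0}|² = |d^2_{1,0}(β)|² = (+0.152220)² = 0.023171 (the z-rotation phases have unit modulus)

P=0.0232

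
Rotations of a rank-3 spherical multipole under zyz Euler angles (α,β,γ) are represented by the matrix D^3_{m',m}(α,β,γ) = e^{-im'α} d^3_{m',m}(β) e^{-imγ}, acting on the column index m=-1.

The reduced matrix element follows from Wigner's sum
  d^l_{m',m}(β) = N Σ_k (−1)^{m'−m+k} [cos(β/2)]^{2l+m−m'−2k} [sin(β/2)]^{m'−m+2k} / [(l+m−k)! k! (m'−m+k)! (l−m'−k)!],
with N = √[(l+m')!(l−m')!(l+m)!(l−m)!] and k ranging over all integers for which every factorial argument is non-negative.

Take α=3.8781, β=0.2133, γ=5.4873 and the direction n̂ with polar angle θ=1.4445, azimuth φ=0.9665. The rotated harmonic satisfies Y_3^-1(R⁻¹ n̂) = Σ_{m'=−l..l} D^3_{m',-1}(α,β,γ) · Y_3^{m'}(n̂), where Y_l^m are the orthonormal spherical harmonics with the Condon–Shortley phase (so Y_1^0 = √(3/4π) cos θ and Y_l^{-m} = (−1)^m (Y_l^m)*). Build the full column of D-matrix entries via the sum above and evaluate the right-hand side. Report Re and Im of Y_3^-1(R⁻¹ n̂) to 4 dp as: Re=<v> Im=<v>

Re=0.1617 Im=-0.2662

Need the full column D^3_{m',-1} for m'=−3..3 at α=3.8781, β=0.2133, γ=5.4873.
cos(β/2)=0.994318, sin(β/2)=0.106448
d^3_{-3,-1}: single k=2 term ⇒ +0.042896;  D = -0.006714-0.042368i
d^3_{-2,-1}: k∈[1..2] ⇒ +0.327163 -0.007499 = +0.319664;  D = +0.249138+0.200288i
d^3_{-1,-1}: k∈[0..2] ⇒ +0.966390 -0.088607 +0.000762 = +0.878545;  D = -0.876997+0.052136i
d^3_{0,-1}: k∈[0..2] ⇒ -0.358389 +0.012323 -0.000047 = -0.346114;  D = -0.242159+0.247293i
d^3_{1,-1}: k∈[0..2] ⇒ +0.066455 -0.001016 +0.000001 = +0.065441;  D = -0.002513+0.065393i
d^3_{2,-1}: k∈[0..1] ⇒ -0.007499 +0.000043 = -0.007456;  D = +0.004793+0.005712i
d^3_{3,-1}: single k=0 term ⇒ +0.000492;  D = +0.000487+0.000067i
Y_3^{m'}(θ=1.4445,φ=0.9665) and Σ D·Y over m':
  (-0.0067-0.0424i)·(-0.3955-0.0977i)  (+0.2491+0.2003i)·(-0.0449-0.1185i)  (-0.8770+0.0521i)·(-0.1677+0.2429i)  (-0.2422+0.2473i)·(-0.1373+0.0000i)  (-0.0025+0.0654i)·(+0.1677+0.2429i)  (+0.0048+0.0057i)·(-0.0449+0.1185i)  (+0.0005+0.0001i)·(+0.3955-0.0977i)
Y_3^-1(R⁻¹ n̂) = +0.161729-0.266163i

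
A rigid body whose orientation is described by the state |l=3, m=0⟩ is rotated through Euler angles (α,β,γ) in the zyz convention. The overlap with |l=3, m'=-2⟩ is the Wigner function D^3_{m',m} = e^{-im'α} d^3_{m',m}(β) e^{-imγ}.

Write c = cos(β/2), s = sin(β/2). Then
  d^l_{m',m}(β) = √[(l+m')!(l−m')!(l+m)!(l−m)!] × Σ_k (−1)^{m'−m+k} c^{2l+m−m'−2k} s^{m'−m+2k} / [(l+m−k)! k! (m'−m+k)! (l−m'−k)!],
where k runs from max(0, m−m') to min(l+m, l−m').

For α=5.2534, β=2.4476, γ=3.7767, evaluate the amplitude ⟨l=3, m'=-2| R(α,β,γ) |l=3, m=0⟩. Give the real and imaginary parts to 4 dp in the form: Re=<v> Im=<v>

First d^3_{-2,0}(β=2.4476), then the phase factors e^{-i(-2)α} and e^{-i(0)γ}:
With c≡cos(β/2)=0.340075 and s≡sin(β/2)=0.940398, N=[1·120·6·6]^{1/2}=65.726707
Admissible k: 2..3 (factorial args all ≥0)
  k=2: (−1)^0·65.7267/(12)·0.3401^4·0.9404^2 = +0.064786
  k=3: (−1)^1·65.7267/(12)·0.3401^2·0.9404^4 = -0.495401
d^3_{-2,0}(2.4476) = +0.064786 -0.495401 = -0.430615
Attach z-rotation phases: D = e^{-i(-2)(5.2534)}·(-0.430615)·e^{-i(0)(3.7767)} = +0.202193+0.380194i

Re=0.2022 Im=0.3802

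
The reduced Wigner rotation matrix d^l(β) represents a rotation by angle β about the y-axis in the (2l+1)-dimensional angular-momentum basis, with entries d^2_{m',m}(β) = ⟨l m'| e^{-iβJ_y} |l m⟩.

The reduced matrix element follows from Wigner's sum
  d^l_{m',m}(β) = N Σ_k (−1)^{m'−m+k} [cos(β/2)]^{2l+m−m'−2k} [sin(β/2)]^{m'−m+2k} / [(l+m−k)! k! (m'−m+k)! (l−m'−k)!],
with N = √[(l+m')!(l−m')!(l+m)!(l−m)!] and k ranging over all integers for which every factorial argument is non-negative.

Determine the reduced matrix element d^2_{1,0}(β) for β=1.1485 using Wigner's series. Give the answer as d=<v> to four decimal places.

d^2_{1,0}(β=1.1485) via Wigner's sum:
Half-angle: c=0.839600, s=0.543205. N=√(6·1·2·2)=4.898979
The bounds max(0,m−m')=0 and min(l+m,l−m')=1 give 2 terms
  k=0: (−1)^1·4.8990/(2)·0.8396^3·0.5432^1 = -0.787511
  k=1: (−1)^2·4.8990/(2)·0.8396^1·0.5432^3 = +0.329640
d^2_{1,0}(1.1485) = -0.787511 +0.329640 = -0.457871

d=-0.4579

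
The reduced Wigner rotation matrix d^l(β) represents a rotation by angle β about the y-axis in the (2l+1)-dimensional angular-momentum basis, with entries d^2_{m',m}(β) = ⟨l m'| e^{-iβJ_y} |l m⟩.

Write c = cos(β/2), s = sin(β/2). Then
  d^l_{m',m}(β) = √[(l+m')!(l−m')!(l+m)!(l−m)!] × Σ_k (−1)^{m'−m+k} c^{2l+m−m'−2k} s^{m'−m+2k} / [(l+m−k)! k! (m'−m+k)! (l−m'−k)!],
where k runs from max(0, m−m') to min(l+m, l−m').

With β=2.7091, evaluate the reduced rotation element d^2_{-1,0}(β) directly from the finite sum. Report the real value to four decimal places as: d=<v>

d=-0.4661

d^2_{-1,0}(β=2.7091) via Wigner's sum:
Half-angle: c=0.214565, s=0.976710. N=√(1·6·2·2)=4.898979
The bounds max(0,m−m')=1 and min(l+m,l−m')=2 give 2 terms
  k=1: (−1)^0·4.8990/(2)·0.2146^3·0.9767^1 = +0.023633
  k=2: (−1)^1·4.8990/(2)·0.2146^1·0.9767^3 = -0.489701
d^2_{-1,0}(2.7091) = +0.023633 -0.489701 = -0.466068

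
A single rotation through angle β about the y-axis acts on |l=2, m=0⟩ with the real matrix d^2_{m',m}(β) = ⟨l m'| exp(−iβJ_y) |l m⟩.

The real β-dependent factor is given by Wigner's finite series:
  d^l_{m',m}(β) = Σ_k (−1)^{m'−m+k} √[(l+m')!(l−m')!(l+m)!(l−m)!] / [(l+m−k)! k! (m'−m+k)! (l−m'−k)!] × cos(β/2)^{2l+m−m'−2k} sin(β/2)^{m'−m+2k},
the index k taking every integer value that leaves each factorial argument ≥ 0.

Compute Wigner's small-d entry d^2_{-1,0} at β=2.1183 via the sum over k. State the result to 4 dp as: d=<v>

d^2_{-1,0}(β=2.1183) via Wigner's sum:
Half-angle: c=0.489613, s=0.871940. N=√(1·6·2·2)=4.898979
k∈{1,2} keeps every argument non-negative
  k=1: (−1)^0·4.8990/(2)·0.4896^3·0.8719^1 = +0.250681
  k=2: (−1)^1·4.8990/(2)·0.4896^1·0.8719^3 = -0.795039
d^2_{-1,0}(2.1183) = +0.250681 -0.795039 = -0.544357

d=-0.5444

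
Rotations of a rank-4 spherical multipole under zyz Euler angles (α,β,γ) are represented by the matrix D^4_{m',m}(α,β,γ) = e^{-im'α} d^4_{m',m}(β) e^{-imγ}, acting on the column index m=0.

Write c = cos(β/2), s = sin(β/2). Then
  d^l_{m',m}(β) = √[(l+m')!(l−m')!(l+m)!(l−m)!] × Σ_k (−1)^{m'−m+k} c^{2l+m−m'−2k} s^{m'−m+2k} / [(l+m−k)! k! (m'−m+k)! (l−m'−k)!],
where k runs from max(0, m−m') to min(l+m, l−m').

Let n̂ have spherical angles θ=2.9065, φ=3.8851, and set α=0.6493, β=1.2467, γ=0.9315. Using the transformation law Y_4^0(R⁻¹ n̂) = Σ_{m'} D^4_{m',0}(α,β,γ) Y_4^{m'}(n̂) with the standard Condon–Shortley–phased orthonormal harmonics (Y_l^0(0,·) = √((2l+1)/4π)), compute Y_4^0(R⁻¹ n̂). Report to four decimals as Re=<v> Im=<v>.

Re=-0.2814 Im=0.0000

Need the full column D^4_{m',0} for m'=−4..4 at α=0.6493, β=1.2467, γ=0.9315.
cos(β/2)=0.811927, sin(β/2)=0.583758
d^4_{-4,0}: single k=4 term ⇒ +0.422231;  D = -0.361194+0.218673i
d^4_{-3,0}: k∈[3..4] ⇒ +0.830519 -0.429320 = +0.401199;  D = -0.147733+0.373008i
d^4_{-2,0}: k∈[2..4] ⇒ +0.926170 -1.276707 +0.247488 = -0.103049;  D = -0.027704-0.099255i
d^4_{-1,0}: k∈[1..4] ⇒ +0.607252 -1.883440 +0.973607 -0.083881 = -0.386463;  D = -0.307820-0.233666i
d^4_{0,0}: k∈[0..4] ⇒ +0.188859 -1.562031 +1.816786 -0.417401 +0.013485 = +0.039700;  D = +0.039700+0.000000i
d^4_{1,0}: k∈[0..3] ⇒ -0.607252 +1.883440 -0.973607 +0.083881 = +0.386463;  D = +0.307820-0.233666i
d^4_{2,0}: k∈[0..2] ⇒ +0.926170 -1.276707 +0.247488 = -0.103049;  D = -0.027704+0.099255i
d^4_{3,0}: k∈[0..1] ⇒ -0.830519 +0.429320 = -0.401199;  D = +0.147733+0.373008i
d^4_{4,0}: single k=0 term ⇒ +0.422231;  D = -0.361194-0.218673i
Y_4^{m'}(θ=2.9065,φ=3.8851) and Σ D·Y over m':
  (-0.3612+0.2187i)·(-0.0013-0.0002i)  (-0.1477+0.3730i)·(-0.0094-0.0122i)  (-0.0277-0.0993i)·(+0.0085-0.1017i)  (-0.3078-0.2337i)·(+0.2856-0.2626i)  (+0.0397+0.0000i)·(+0.6276+0.0000i)  (+0.3078-0.2337i)·(-0.2856-0.2626i)  (-0.0277+0.0993i)·(+0.0085+0.1017i)  (+0.1477+0.3730i)·(+0.0094-0.0122i)  (-0.3612-0.2187i)·(-0.0013+0.0002i)
Y_4^0(R⁻¹ n̂) = -0.281396+0.000000i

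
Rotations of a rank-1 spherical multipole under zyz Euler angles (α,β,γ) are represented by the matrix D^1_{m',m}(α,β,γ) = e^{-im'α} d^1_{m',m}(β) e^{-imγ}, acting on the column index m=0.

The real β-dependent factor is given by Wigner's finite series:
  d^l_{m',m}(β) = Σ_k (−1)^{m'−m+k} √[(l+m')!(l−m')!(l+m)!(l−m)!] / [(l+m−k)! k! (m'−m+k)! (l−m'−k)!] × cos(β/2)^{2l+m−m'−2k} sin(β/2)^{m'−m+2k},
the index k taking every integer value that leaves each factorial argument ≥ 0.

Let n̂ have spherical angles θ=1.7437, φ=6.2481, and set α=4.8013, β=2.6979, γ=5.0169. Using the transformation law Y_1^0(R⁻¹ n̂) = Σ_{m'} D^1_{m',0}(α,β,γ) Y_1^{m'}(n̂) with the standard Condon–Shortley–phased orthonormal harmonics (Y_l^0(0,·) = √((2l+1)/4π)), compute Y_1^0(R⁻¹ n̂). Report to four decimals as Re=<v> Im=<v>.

Need the full column D^1_{m',0} for m'=−1..1 at α=4.8013, β=2.6979, γ=5.0169.
cos(β/2)=0.220031, sin(β/2)=0.975493
d^1_{-1,0}: single k=1 term ⇒ +0.303545;  D = +0.026953-0.302346i
d^1_{0,0}: k∈[0..1] ⇒ +0.048414 -0.951586 = -0.903173;  D = -0.903173+0.000000i
d^1_{1,0}: single k=0 term ⇒ -0.303545;  D = -0.026953-0.302346i
Y_1^{m'}(θ=1.7437,φ=6.2481) and Σ D·Y over m':
  (+0.0270-0.3023i)·(+0.3401+0.0119i)  (-0.9032+0.0000i)·(-0.0841+0.0000i)  (-0.0270-0.3023i)·(-0.3401+0.0119i)
Y_1^0(R⁻¹ n̂) = +0.101476+0.000000i

Re=0.1015 Im=0.0000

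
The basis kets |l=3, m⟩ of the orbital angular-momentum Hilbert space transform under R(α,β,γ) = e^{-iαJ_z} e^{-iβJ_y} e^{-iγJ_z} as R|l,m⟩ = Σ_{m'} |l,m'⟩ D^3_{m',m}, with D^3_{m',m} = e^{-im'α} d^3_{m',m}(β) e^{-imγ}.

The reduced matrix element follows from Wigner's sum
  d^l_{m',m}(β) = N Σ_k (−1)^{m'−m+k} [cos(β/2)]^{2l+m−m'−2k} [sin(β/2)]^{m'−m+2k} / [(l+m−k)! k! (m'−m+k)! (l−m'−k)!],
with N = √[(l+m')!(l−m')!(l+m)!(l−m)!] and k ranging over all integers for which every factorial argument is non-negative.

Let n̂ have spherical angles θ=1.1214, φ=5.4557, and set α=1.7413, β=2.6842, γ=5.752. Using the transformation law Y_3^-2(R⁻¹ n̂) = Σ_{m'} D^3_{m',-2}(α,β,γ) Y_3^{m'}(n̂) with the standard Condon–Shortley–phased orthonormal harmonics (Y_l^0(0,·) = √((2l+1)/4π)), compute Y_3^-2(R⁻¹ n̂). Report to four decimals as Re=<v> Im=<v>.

Re=-0.3072 Im=-0.1719

Need the full column D^3_{m',-2} for m'=−3..3 at α=1.7413, β=2.6842, γ=5.752.
cos(β/2)=0.226708, sin(β/2)=0.973963
d^3_{-3,-2}: single k=1 term ⇒ +0.001429;  D = -0.000748-0.001217i
d^3_{-2,-2}: k∈[0..1] ⇒ +0.000136 -0.012529 = -0.012393;  D = +0.009306-0.008185i
d^3_{-1,-2}: k∈[0..1] ⇒ -0.001844 +0.068086 = +0.066241;  D = +0.051552+0.041597i
d^3_{0,-2}: k∈[0..1] ⇒ +0.013725 -0.253317 = -0.239592;  D = -0.116634+0.209286i
d^3_{1,-2}: k∈[0..1] ⇒ -0.068086 +0.628317 = +0.560231;  D = -0.528547-0.185732i
d^3_{2,-2}: k∈[0..1] ⇒ +0.231245 -0.853600 = -0.622354;  D = +0.103707-0.613653i
d^3_{3,-2}: single k=0 term ⇒ -0.486692;  D = -0.486690+0.001502i
Y_3^{m'}(θ=1.1214,φ=5.4557) and Σ D·Y over m':
  (-0.0007-0.0012i)·(-0.2410+0.1867i)  (+0.0093-0.0082i)·(-0.0303+0.3589i)  (+0.0516+0.0416i)·(-0.0111-0.0121i)  (-0.1166+0.2093i)·(-0.3334+0.0000i)  (-0.5285-0.1857i)·(+0.0111-0.0121i)  (+0.1037-0.6137i)·(-0.0303-0.3589i)  (-0.4867+0.0015i)·(+0.2410+0.1867i)
Y_3^-2(R⁻¹ n̂) = -0.307204-0.171939i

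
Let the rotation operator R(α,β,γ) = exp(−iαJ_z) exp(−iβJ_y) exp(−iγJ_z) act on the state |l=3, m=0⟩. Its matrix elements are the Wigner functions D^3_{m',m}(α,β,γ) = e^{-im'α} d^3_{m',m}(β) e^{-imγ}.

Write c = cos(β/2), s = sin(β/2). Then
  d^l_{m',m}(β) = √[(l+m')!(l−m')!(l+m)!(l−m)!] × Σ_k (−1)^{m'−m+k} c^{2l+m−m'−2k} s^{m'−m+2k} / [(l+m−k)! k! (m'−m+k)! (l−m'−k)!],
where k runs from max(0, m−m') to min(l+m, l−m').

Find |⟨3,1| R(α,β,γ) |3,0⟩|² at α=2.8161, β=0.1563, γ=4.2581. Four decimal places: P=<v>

P=0.0684

First d^3_{1,0}(β=0.1563), then the phase factors e^{-i(1)α} and e^{-i(0)γ}:
c=cos(0.1563/2)=0.996948, s=sin(0.1563/2)=0.078070; N=√[24·2·6·6]=41.569219
k∈{0,1,2} keeps every argument non-negative
  k=0: (−1)^1·41.5692/(12)·0.9969^5·0.0781^1 = -0.266342
  k=1: (−1)^2·41.5692/(4)·0.9969^3·0.0781^3 = +0.004900
  k=2: (−1)^3·41.5692/(12)·0.9969^1·0.0781^5 = -0.000010
d^3_{1,0}(0.1563) = -0.266342 +0.004900 -0.000010 = -0.261452
|D^3_{1,0}|² = |d^3_{1,0}(β)|² = (-0.261452)² = 0.068357 (the z-rotation phases have unit modulus)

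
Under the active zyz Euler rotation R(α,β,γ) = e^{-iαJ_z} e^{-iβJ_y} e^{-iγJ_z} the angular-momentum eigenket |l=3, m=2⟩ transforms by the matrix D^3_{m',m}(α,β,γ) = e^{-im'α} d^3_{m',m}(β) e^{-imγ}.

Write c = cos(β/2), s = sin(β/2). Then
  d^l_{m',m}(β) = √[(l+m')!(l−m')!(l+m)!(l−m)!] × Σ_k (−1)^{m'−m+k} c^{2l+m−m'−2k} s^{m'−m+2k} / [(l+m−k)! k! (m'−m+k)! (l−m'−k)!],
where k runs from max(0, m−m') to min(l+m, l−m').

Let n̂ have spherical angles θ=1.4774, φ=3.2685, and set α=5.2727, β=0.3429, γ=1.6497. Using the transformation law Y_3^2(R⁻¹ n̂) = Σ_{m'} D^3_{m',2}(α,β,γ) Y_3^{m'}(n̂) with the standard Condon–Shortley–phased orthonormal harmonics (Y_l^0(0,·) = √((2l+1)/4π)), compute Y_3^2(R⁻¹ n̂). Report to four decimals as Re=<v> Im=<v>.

Need the full column D^3_{m',2} for m'=−3..3 at α=5.2727, β=0.3429, γ=1.6497.
cos(β/2)=0.985338, sin(β/2)=0.170611
d^3_{-3,2}: single k=5 term ⇒ +0.000349;  D = +0.000349-0.000017i
d^3_{-2,2}: k∈[4..5] ⇒ +0.004113 -0.000025 = +0.004088;  D = +0.002335+0.003356i
d^3_{-1,2}: k∈[3..4] ⇒ +0.030048 -0.000450 = +0.029597;  D = -0.011594+0.027232i
d^3_{0,2}: k∈[2..3] ⇒ +0.150286 -0.004506 = +0.145780;  D = -0.143969+0.022910i
d^3_{1,2}: k∈[1..2] ⇒ +0.501112 -0.030048 = +0.471064;  D = -0.309946-0.354733i
d^3_{2,2}: k∈[0..1] ⇒ +0.915193 -0.137191 = +0.778001;  D = +0.224235-0.744986i
d^3_{3,2}: single k=0 term ⇒ -0.388160;  D = -0.374309+0.102765i
Y_3^{m'}(θ=1.4774,φ=3.2685) and Σ D·Y over m':
  (+0.0003-0.0000i)·(-0.3823+0.1530i)  (+0.0023+0.0034i)·(+0.0915-0.0237i)  (-0.0116+0.0272i)·(+0.3053-0.0390i)  (-0.1440+0.0229i)·(-0.1029+0.0000i)  (-0.3099-0.3547i)·(-0.3053-0.0390i)  (+0.2242-0.7450i)·(+0.0915+0.0237i)  (-0.3743+0.1028i)·(+0.3823+0.1530i)
Y_3^2(R⁻¹ n̂) = -0.027338+0.046293i

Re=-0.0273 Im=0.0463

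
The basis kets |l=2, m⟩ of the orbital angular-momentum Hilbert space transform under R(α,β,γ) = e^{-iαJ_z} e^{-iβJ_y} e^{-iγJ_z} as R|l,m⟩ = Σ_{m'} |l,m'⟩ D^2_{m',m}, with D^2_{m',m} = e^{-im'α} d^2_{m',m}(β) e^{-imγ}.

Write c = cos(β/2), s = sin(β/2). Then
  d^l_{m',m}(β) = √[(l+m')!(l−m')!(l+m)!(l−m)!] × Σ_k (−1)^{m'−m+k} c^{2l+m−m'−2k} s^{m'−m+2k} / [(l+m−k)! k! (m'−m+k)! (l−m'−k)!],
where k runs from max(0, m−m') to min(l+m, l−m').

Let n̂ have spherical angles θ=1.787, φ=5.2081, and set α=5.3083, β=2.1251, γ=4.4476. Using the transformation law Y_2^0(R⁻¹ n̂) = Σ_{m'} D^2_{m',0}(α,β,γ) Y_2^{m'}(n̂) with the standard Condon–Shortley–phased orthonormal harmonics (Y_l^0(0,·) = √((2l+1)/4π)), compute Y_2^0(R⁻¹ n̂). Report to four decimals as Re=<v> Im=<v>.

Re=0.5193 Im=0.0000

Need the full column D^2_{m',0} for m'=−2..2 at α=5.3083, β=2.1251, γ=4.4476.
cos(β/2)=0.486646, sin(β/2)=0.873599
d^2_{-2,0}: single k=2 term ⇒ +0.442717;  D = -0.163791-0.411304i
d^2_{-1,0}: k∈[1..2] ⇒ +0.246619 -0.794741 = -0.548121;  D = -0.307640+0.453646i
d^2_{0,0}: k∈[0..2] ⇒ +0.056086 -0.722954 +0.582437 = -0.084431;  D = -0.084431+0.000000i
d^2_{1,0}: k∈[0..1] ⇒ -0.246619 +0.794741 = +0.548121;  D = +0.307640+0.453646i
d^2_{2,0}: single k=0 term ⇒ +0.442717;  D = -0.163791+0.411304i
Y_2^{m'}(θ=1.787,φ=5.2081) and Σ D·Y over m':
  (-0.1638-0.4113i)·(-0.2018+0.3084i)  (-0.3076+0.4536i)·(-0.0770-0.1424i)  (-0.0844+0.0000i)·(-0.2718+0.0000i)  (+0.3076+0.4536i)·(+0.0770-0.1424i)  (-0.1638+0.4113i)·(-0.2018-0.3084i)
Y_2^0(R⁻¹ n̂) = +0.519263+0.000000i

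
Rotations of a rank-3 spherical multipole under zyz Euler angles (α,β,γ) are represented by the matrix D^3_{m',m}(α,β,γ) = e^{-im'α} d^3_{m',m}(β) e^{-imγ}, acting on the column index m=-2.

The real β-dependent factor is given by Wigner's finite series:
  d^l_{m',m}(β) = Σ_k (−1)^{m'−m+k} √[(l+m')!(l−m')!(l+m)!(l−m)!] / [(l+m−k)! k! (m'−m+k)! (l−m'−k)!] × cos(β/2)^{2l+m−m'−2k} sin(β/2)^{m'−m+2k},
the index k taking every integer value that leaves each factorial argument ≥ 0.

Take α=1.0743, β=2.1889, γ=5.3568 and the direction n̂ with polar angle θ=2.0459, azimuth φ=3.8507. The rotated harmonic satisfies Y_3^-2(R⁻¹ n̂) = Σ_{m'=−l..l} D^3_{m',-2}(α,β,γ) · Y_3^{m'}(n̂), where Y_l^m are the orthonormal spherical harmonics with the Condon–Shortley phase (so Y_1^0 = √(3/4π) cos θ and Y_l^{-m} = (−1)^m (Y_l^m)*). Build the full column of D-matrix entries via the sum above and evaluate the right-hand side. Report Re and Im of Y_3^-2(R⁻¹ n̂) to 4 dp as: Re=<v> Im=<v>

Re=0.2929 Im=0.1906

Need the full column D^3_{m',-2} for m'=−3..3 at α=1.0743, β=2.1889, γ=5.3568.
cos(β/2)=0.458535, sin(β/2)=0.888676
d^3_{-3,-2}: single k=1 term ⇒ +0.044125;  D = +0.008795+0.043239i
d^3_{-2,-2}: k∈[0..1] ⇒ +0.009295 -0.174561 = -0.165267;  D = -0.158088-0.048181i
d^3_{-1,-2}: k∈[0..1] ⇒ -0.056965 +0.427936 = +0.370971;  D = +0.264127-0.260493i
d^3_{0,-2}: k∈[0..1] ⇒ +0.191222 -0.718258 = -0.527035;  D = +0.146649+0.506222i
d^3_{1,-2}: k∈[0..1] ⇒ -0.427936 +0.803694 = +0.375757;  D = -0.367144-0.079991i
d^3_{2,-2}: k∈[0..1] ⇒ +0.655677 -0.492562 = +0.163114;  D = -0.106449+0.123591i
d^3_{3,-2}: single k=0 term ⇒ -0.622538;  D = -0.221215-0.581909i
Y_3^{m'}(θ=2.0459,φ=3.8507) and Σ D·Y over m':
  (+0.0088+0.0432i)·(+0.1550+0.2491i)  (-0.1581-0.0482i)·(-0.0562+0.3654i)  (+0.2641-0.2605i)·(-0.0101+0.0086i)  (+0.1466+0.5062i)·(+0.3335+0.0000i)  (-0.3671-0.0800i)·(+0.0101+0.0086i)  (-0.1064+0.1236i)·(-0.0562-0.3654i)  (-0.2212-0.5819i)·(-0.1550+0.2491i)
Y_3^-2(R⁻¹ n̂) = +0.292949+0.190624i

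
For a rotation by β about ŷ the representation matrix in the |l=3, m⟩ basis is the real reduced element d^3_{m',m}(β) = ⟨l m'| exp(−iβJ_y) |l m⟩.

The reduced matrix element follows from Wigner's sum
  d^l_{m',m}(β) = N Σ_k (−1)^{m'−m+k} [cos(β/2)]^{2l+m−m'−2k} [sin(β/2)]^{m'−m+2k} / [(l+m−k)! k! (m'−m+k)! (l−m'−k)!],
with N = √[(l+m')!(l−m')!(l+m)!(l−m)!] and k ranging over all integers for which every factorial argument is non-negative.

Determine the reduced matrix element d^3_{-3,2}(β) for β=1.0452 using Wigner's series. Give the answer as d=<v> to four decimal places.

d^3_{-3,2}(β=1.0452) via Wigner's sum:
Half-angle: c=0.866524, s=0.499135. N=√(1·720·120·1)=293.938769
Admissible k: 5..5 (factorial args all ≥0)
  k=5: (−1)^0·293.9388/(120)·0.8665^1·0.4991^5 = +0.065758
d^3_{-3,2}(1.0452) = +0.065758

d=0.0658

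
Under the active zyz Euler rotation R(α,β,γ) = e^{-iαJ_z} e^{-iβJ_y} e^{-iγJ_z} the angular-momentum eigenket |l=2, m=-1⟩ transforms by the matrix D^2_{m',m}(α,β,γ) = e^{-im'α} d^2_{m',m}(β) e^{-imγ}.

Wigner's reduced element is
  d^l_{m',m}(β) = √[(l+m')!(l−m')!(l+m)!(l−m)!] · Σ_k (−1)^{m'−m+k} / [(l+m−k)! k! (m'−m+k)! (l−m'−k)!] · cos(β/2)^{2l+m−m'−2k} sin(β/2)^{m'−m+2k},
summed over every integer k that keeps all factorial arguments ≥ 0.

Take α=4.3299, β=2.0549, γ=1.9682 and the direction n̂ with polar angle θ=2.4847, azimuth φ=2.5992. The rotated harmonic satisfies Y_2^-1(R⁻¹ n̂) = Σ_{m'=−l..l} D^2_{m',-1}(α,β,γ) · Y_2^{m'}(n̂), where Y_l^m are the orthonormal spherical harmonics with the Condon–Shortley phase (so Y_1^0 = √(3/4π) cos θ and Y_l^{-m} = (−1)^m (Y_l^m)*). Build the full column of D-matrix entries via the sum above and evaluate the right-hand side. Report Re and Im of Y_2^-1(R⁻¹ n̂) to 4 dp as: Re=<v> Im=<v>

Re=-0.1843 Im=0.0992

Need the full column D^2_{m',-1} for m'=−2..2 at α=4.3299, β=2.0549, γ=1.9682.
cos(β/2)=0.517003, sin(β/2)=0.855983
d^2_{-2,-1}: single k=1 term ⇒ +0.236578;  D = -0.085015-0.220775i
d^2_{-1,-1}: k∈[0..1] ⇒ +0.071445 -0.587542 = -0.516096;  D = -0.516039-0.007697i
d^2_{0,-1}: k∈[0..1] ⇒ -0.289748 +0.794264 = +0.504516;  D = -0.195261+0.465198i
d^2_{1,-1}: k∈[0..1] ⇒ +0.587542 -0.536860 = +0.050681;  D = -0.036034-0.035639i
d^2_{2,-1}: single k=0 term ⇒ -0.648514;  D = -0.595175+0.257561i
Y_2^{m'}(θ=2.4847,φ=2.5992) and Σ D·Y over m':
  (-0.0850-0.2208i)·(+0.0673+0.1274i)  (-0.5160-0.0077i)·(+0.3200+0.1928i)  (-0.1953+0.4652i)·(+0.2780+0.0000i)  (-0.0360-0.0356i)·(-0.3200+0.1928i)  (-0.5952+0.2576i)·(+0.0673-0.1274i)
Y_2^-1(R⁻¹ n̂) = -0.184345+0.099231i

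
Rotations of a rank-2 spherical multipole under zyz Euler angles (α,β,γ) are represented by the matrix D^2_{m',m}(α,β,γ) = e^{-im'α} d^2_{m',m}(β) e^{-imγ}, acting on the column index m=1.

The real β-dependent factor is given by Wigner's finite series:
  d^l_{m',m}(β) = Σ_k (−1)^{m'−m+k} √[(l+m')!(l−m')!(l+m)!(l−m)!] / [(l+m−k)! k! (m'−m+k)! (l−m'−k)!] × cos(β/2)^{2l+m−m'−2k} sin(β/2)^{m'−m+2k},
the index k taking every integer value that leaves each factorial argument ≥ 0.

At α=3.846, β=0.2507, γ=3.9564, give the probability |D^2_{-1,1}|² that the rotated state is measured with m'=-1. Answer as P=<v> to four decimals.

P=0.0021

First d^2_{-1,1}(β=0.2507), then the phase factors e^{-i(-1)α} and e^{-i(1)γ}:
Half-angle: c=0.992154, s=0.125022. N=√(1·6·6·1)=6.000000
k∈{2,3} keeps every argument non-negative
  k=2: (−1)^0·6.0000/(2)·0.9922^2·0.1250^2 = +0.046159
  k=3: (−1)^1·6.0000/(6)·0.9922^0·0.1250^4 = -0.000244
d^2_{-1,1}(0.2507) = +0.046159 -0.000244 = +0.045914
|D^2_{-1,1}|² = |d^2_{-1,1}(β)|² = (+0.045914)² = 0.002108 (the z-rotation phases have unit modulus)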